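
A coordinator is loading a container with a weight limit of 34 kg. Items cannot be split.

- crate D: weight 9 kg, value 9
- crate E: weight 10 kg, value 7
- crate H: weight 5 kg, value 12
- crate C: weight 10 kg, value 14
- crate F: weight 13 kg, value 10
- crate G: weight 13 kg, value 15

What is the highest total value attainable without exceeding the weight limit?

42

Allowing fractional choices, the relaxed optimum would be about 47.0, but items are indivisible.
crate D + crate C + crate G: weight 9 + 10 + 13 = 32 ≤ 34, value 9 + 14 + 15 = 38.
crate D + crate E + crate H + crate C: weight 9 + 10 + 5 + 10 = 34 ≤ 34, value 9 + 7 + 12 + 14 = 42.
crate H + crate C + crate G: weight 5 + 10 + 13 = 28 ≤ 34, value 12 + 14 + 15 = 41.
Best is crate D, crate E, crate H, and crate C with total value 42.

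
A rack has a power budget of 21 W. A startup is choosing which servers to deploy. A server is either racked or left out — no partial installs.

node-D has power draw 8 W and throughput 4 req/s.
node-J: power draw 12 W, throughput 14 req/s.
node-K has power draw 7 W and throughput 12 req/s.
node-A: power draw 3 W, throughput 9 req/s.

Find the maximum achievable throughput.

Allowing fractional choices, the relaxed optimum would be about 33.8, but servers are indivisible.
node-J + node-A: power draw 12 + 3 = 15 ≤ 21, throughput 14 + 9 = 23.
node-J + node-K: power draw 12 + 7 = 19 ≤ 21, throughput 14 + 12 = 26.
node-D + node-K + node-A: power draw 8 + 7 + 3 = 18 ≤ 21, throughput 4 + 12 + 9 = 25.
Best is node-J and node-K with total throughput 26.

26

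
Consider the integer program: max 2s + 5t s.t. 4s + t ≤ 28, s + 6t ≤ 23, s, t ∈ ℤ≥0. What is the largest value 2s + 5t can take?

(s,t)=(5,3) is feasible, giving 25.
(s,t)=(4,3) is feasible, giving 23.
(s,t)=(6,2) is feasible, giving 22.
(s,t)=(5,2) is feasible, giving 20.
Maximum is 25 at (s,t)=(5,3).

25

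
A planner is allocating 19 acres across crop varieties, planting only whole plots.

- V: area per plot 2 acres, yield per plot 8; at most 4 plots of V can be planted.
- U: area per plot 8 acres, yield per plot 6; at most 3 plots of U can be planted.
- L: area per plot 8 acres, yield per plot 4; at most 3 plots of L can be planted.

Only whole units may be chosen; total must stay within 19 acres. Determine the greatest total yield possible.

38

This is a bounded integer knapsack.
V has the best ratio (8/2); taking only V gives at most 4×8 = 32 (stopped by the supply cap of 4).
Mixing does better — 4×V and 1×U: area 16 ≤ 19, yield 4·8 + 1·6 = 38.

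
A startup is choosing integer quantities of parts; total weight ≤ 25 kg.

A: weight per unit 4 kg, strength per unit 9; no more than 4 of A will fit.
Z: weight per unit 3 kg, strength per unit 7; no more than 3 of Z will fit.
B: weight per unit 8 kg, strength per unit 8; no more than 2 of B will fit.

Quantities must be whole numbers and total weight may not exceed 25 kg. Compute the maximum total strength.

This is a bounded integer knapsack.
Z has the best ratio (7/3); taking only Z gives at most 3×7 = 21 (stopped by the supply cap of 3).
Mixing does better — 4×A and 3×Z: weight 25 ≤ 25, strength 4·9 + 3·7 = 57.

57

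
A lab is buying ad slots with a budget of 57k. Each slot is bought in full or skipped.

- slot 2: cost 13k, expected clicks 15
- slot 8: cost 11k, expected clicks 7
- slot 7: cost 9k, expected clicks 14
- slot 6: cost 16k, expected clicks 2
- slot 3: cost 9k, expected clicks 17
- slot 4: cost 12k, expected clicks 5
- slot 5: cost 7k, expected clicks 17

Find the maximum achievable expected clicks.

70

Take slot 2, slot 8, slot 7, slot 3, and slot 5: cost 13 + 11 + 9 + 9 + 7 = 49 ≤ 57, expected clicks 15 + 7 + 14 + 17 + 17 = 70.
No other feasible combination does better.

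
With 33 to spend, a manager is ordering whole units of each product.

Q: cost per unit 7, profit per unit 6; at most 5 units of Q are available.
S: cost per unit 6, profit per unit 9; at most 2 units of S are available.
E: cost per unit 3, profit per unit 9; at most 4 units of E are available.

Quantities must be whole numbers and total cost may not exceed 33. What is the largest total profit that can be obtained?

Take 1×Q, 2×S, and 4×E: cost 31 ≤ 33, profit 1·6 + 2·9 + 4·9 = 60.
E has the best ratio (9/3) and is taken to its limit of 4; remaining capacity is filled optimally with the others.

60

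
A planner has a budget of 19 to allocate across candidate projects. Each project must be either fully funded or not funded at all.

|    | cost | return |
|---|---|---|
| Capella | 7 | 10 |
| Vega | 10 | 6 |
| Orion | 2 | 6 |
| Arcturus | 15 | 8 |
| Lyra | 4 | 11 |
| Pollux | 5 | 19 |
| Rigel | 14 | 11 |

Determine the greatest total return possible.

Treat it as a binary knapsack problem.
Allowing fractional choices, the relaxed optimum would be about 46.8, but projects are indivisible.
Capella + Orion + Lyra + Pollux: cost 7 + 2 + 4 + 5 = 18 ≤ 19, return 10 + 6 + 11 + 19 = 46.
Capella + Lyra + Pollux: cost 7 + 4 + 5 = 16 ≤ 19, return 10 + 11 + 19 = 40.
Best is Capella, Orion, Lyra, and Pollux with total return 46.

46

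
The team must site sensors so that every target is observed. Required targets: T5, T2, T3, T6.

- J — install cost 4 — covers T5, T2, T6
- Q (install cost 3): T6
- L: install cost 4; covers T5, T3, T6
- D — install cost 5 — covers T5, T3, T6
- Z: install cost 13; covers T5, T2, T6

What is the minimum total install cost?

8

Choose J and L: together they cover T5, T2, T3, T6 — every target.
Total install cost: 4 + 4 = 8.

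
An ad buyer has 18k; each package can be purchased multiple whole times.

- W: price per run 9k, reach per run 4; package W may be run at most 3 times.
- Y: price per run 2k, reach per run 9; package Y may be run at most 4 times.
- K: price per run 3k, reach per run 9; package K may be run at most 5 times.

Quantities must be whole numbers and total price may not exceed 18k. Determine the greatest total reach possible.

63

Take 3×Y and 4×K: price 18 ≤ 18, reach 3·9 + 4·9 = 63.
No other integer combination yields more.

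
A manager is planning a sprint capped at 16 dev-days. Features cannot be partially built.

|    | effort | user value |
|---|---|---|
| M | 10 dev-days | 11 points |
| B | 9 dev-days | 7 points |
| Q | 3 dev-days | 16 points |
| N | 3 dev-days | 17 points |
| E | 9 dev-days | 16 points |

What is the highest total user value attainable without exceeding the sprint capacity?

49

This is an integer program with binary decision variables.
Allowing fractional choices, the relaxed optimum would be about 50.1, but features are indivisible.
M + Q + N: effort 10 + 3 + 3 = 16 ≤ 16, user value 11 + 16 + 17 = 44.
B + Q + N: effort 9 + 3 + 3 = 15 ≤ 16, user value 7 + 16 + 17 = 40.
Q + N + E: effort 3 + 3 + 9 = 15 ≤ 16, user value 16 + 17 + 16 = 49.
Best is Q, N, and E with total user value 49.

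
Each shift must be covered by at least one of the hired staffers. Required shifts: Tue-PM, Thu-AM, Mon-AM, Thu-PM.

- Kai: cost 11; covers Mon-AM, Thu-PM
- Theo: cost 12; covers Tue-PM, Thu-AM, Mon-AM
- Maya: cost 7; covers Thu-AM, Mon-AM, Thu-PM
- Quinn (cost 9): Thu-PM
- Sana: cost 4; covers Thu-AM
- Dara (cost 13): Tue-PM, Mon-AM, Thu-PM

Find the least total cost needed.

The greedy cost-per-new-shift heuristic would pick Maya and Theo for 19, but a cheaper cover exists.
Choose Sana and Dara: together they cover Tue-PM, Thu-AM, Mon-AM, Thu-PM — every shift.
Total cost: 4 + 13 = 17.
No cover costs less than 17.

17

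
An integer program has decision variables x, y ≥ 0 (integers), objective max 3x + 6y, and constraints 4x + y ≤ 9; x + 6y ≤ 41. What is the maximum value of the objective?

36

The continuous relaxation peaks at (0.565, 6.74) with value 42.13; rounding to a feasible lattice point costs some objective.
(x,y)=(0,6): 4·0+1·6=6≤9, 1·0+6·6=36≤41, objective 36.
(x,y)=(1,5): 4·1+1·5=9≤9, 1·1+6·5=31≤41, objective 33.
(x,y)=(0,5): 4·0+1·5=5≤9, 1·0+6·5=30≤41, objective 30.
No feasible integer point exceeds 36.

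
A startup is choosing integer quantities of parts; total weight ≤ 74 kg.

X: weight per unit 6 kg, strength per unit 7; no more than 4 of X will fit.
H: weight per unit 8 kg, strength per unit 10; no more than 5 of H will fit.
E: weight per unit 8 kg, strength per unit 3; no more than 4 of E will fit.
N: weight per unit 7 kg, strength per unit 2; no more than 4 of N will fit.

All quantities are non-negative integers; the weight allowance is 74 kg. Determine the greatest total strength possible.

Take 4×X, 5×H, and 1×E: weight 72 ≤ 74, strength 4·7 + 5·10 + 1·3 = 81.
H has the best ratio (10/8) and is taken to its limit of 5; remaining capacity is filled optimally with the others.

81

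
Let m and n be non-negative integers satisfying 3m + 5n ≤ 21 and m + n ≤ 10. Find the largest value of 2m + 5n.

20

The continuous relaxation peaks at (0, 4.2) with value 21.00; rounding to a feasible lattice point costs some objective.
(m,n)=(0,4) is feasible, giving 20.
(m,n)=(1,3) is feasible, giving 17.
(m,n)=(0,3) is feasible, giving 15.
Maximum is 20 at (m,n)=(0,4).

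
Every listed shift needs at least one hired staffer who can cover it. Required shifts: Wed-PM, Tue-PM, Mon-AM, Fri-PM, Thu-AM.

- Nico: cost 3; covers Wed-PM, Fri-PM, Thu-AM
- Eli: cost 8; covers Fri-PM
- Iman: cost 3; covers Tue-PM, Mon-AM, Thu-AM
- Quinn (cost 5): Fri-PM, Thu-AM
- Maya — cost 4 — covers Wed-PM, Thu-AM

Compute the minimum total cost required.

6

Choose Nico and Iman: together they cover Wed-PM, Tue-PM, Mon-AM, Fri-PM, Thu-AM — every shift.
Total cost: 3 + 3 = 6.
No cover costs less than 6.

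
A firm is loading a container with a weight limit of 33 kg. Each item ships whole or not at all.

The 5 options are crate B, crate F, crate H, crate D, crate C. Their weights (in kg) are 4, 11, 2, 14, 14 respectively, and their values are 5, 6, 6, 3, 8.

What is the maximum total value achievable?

Treat it as a binary knapsack problem.
Allowing fractional choices, the relaxed optimum would be about 25.4, but items are indivisible.
crate B + crate F + crate H + crate C: weight 4 + 11 + 2 + 14 = 31 ≤ 33, value 5 + 6 + 6 + 8 = 25.
crate B + crate F + crate H + crate D: weight 4 + 11 + 2 + 14 = 31 ≤ 33, value 5 + 6 + 6 + 3 = 20.
crate F + crate H + crate C: weight 11 + 2 + 14 = 27 ≤ 33, value 6 + 6 + 8 = 20.
Best is crate B, crate F, crate H, and crate C with total value 25.

25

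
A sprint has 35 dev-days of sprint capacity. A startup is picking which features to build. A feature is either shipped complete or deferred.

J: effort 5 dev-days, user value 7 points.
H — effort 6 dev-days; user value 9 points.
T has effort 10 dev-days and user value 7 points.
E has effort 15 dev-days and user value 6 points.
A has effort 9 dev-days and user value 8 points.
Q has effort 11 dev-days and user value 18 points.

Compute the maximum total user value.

42

Take J, H, A, and Q: effort 5 + 6 + 9 + 11 = 31 ≤ 35, user value 7 + 9 + 8 + 18 = 42.
No other feasible combination does better.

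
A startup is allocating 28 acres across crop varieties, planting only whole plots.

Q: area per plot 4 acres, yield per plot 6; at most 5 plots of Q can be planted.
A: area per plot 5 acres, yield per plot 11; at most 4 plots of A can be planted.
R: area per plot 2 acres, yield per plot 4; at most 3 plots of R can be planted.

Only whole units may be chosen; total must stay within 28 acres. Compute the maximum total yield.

This is a bounded integer knapsack.
4×A and 3×R: area 26 ≤ 28, yield 4·11 + 3·4 = 56.
1×Q, 4×A, and 2×R: area 28 ≤ 28, yield 1·6 + 4·11 + 2·4 = 58.
Best is 58.

58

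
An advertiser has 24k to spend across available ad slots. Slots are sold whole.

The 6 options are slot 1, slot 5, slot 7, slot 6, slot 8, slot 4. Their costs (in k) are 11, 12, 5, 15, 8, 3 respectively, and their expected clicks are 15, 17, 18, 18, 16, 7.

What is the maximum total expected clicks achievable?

49

slot 1 + slot 7 + slot 8: cost 11 + 5 + 8 = 24 ≤ 24, expected clicks 15 + 18 + 16 = 49.
slot 7 + slot 6 + slot 4: cost 5 + 15 + 3 = 23 ≤ 24, expected clicks 18 + 18 + 7 = 43.
slot 5 + slot 7 + slot 4: cost 12 + 5 + 3 = 20 ≤ 24, expected clicks 17 + 18 + 7 = 42.
Best is slot 1, slot 7, and slot 8 with total expected clicks 49.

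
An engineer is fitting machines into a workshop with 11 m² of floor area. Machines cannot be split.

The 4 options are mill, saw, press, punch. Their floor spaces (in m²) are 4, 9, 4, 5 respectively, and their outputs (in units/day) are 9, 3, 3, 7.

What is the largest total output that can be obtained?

Treat it as a binary knapsack problem.
press + punch: floor space 4 + 5 = 9 ≤ 11, output 3 + 7 = 10.
mill + press: floor space 4 + 4 = 8 ≤ 11, output 9 + 3 = 12.
mill + punch: floor space 4 + 5 = 9 ≤ 11, output 9 + 7 = 16.
Best is mill and punch with total output 16.

16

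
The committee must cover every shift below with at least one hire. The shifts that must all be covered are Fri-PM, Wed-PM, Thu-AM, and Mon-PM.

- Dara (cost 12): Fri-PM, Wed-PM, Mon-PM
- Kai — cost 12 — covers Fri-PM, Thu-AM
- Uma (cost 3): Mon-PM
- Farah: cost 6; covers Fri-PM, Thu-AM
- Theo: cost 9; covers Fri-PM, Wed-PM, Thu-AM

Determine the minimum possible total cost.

12

The greedy cost-per-new-shift heuristic would pick Uma, Farah, and Theo for 18, but a cheaper cover exists.
Choose Uma and Theo: together they cover Fri-PM, Wed-PM, Thu-AM, Mon-PM — every shift.
Total cost: 3 + 9 = 12.
No cover costs less than 12.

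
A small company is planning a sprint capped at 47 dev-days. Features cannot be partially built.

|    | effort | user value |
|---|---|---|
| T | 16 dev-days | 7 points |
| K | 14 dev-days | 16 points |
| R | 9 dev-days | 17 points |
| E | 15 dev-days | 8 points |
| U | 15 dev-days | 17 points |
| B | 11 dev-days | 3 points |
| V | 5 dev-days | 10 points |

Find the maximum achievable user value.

60

Take K, R, U, and V: effort 14 + 9 + 15 + 5 = 43 ≤ 47, user value 16 + 17 + 17 + 10 = 60.
No other feasible combination does better.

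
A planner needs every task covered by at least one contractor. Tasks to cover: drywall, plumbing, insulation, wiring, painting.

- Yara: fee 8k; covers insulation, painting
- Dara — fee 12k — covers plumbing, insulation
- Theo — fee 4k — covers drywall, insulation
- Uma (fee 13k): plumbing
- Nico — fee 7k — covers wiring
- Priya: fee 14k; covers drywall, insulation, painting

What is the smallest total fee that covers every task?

31

Choose Yara, Dara, Theo, and Nico: together they cover drywall, plumbing, insulation, wiring, painting — every task.
Total fee: 8 + 12 + 4 + 7 = 31.
No cover costs less than 31.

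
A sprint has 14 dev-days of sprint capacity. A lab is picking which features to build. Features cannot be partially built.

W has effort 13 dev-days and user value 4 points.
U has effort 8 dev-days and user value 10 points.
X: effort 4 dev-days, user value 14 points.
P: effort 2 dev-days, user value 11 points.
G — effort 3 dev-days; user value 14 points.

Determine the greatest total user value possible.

Take X, P, and G: effort 4 + 2 + 3 = 9 ≤ 14, user value 14 + 11 + 14 = 39.
No other feasible combination does better.

39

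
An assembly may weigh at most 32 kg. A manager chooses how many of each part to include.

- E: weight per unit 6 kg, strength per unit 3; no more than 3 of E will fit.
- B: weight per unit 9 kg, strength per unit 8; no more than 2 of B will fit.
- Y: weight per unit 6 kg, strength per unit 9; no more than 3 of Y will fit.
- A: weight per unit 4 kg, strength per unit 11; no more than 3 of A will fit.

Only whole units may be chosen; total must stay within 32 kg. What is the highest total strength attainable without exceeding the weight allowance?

60

3×Y and 3×A: weight 30 ≤ 32, strength 3·9 + 3·11 = 60.
1×E, 2×Y, and 3×A: weight 30 ≤ 32, strength 1·3 + 2·9 + 3·11 = 54.
Best is 60.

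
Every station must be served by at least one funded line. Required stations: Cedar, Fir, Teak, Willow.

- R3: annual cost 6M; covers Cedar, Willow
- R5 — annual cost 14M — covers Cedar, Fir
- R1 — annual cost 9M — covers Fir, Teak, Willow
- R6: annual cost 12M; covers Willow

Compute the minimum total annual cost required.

Choose R3 and R1: together they cover Cedar, Fir, Teak, Willow — every station.
Total annual cost: 6 + 9 = 15.
No cover costs less than 15.

15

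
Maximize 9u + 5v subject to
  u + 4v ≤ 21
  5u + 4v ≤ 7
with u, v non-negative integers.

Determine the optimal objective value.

9

(u,v)=(1,0): 1·1+4·0=1≤21, 5·1+4·0=5≤7, objective 9.
(u,v)=(0,1): 1·0+4·1=4≤21, 5·0+4·1=4≤7, objective 5.
Maximum is 9 at (u,v)=(1,0).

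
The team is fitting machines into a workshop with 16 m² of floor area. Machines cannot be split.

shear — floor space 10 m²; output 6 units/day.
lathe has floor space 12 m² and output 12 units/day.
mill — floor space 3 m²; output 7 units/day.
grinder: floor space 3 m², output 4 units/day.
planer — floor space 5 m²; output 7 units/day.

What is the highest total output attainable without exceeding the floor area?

Allowing fractional choices, the relaxed optimum would be about 23.0, but machines are indivisible.
mill + grinder + planer: floor space 3 + 3 + 5 = 11 ≤ 16, output 7 + 4 + 7 = 18.
lathe + mill: floor space 12 + 3 = 15 ≤ 16, output 12 + 7 = 19.
Best is lathe and mill with total output 19.

19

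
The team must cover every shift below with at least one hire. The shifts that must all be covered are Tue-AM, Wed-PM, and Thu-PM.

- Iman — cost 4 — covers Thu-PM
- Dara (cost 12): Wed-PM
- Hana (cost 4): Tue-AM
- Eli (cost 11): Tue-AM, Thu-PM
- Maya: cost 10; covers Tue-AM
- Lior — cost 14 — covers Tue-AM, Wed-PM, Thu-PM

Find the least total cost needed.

14

Lior alone covers Tue-AM, Wed-PM, Thu-PM — every shift.
Total cost: 14.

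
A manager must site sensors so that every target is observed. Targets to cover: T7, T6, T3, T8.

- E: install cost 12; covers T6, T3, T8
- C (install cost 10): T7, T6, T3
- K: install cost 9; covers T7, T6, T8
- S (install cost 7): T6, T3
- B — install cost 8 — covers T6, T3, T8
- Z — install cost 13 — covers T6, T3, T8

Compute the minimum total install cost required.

16

The greedy cost-per-new-target heuristic would pick B and K for 17, but a cheaper cover exists.
Choose K and S: together they cover T7, T6, T3, T8 — every target.
Total install cost: 9 + 7 = 16.
No cover costs less than 16.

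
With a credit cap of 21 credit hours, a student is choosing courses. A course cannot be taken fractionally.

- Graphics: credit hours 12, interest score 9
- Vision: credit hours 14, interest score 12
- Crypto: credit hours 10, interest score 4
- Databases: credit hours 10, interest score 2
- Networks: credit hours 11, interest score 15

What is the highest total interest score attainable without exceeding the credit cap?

Crypto + Networks: credit hours 10 + 11 = 21 ≤ 21, interest score 4 + 15 = 19.
Databases + Networks: credit hours 10 + 11 = 21 ≤ 21, interest score 2 + 15 = 17.
Best is Crypto and Networks with total interest score 19.

19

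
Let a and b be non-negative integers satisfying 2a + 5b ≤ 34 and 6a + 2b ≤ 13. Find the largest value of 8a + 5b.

(a,b)=(0,6) is feasible, giving 30.
(a,b)=(0,5) is feasible, giving 25.
No feasible integer point exceeds 30.

30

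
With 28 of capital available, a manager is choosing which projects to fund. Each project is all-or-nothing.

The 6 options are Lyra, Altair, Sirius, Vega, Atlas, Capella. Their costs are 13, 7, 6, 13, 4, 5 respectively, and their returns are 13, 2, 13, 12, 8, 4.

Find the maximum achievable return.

Sirius + Vega + Atlas + Capella: cost 6 + 13 + 4 + 5 = 28 ≤ 28, return 13 + 12 + 8 + 4 = 37.
Lyra + Sirius + Atlas + Capella: cost 13 + 6 + 4 + 5 = 28 ≤ 28, return 13 + 13 + 8 + 4 = 38.
Lyra + Sirius + Atlas: cost 13 + 6 + 4 = 23 ≤ 28, return 13 + 13 + 8 = 34.
Best is Lyra, Sirius, Atlas, and Capella with total return 38.

38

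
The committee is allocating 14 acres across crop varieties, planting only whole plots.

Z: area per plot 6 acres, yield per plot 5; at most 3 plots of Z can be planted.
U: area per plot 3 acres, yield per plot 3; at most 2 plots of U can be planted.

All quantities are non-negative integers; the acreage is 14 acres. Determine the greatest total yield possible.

This is a bounded integer knapsack.
U has the best ratio (3/3); taking only U gives at most 2×3 = 6 (stopped by the supply cap of 2).
Mixing does better — 1×Z and 2×U: area 12 ≤ 14, yield 1·5 + 2·3 = 11.

11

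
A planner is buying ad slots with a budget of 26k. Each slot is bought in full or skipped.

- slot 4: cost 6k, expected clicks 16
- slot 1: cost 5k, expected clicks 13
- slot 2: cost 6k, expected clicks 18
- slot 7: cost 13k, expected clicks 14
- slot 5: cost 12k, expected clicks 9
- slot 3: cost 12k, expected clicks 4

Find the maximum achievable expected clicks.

This is a 0-1 knapsack instance.
slot 4 + slot 2 + slot 7: cost 6 + 6 + 13 = 25 ≤ 26, expected clicks 16 + 18 + 14 = 48.
slot 4 + slot 1 + slot 2: cost 6 + 5 + 6 = 17 ≤ 26, expected clicks 16 + 13 + 18 = 47.
slot 1 + slot 2 + slot 7: cost 5 + 6 + 13 = 24 ≤ 26, expected clicks 13 + 18 + 14 = 45.
Best is slot 4, slot 2, and slot 7 with total expected clicks 48.

48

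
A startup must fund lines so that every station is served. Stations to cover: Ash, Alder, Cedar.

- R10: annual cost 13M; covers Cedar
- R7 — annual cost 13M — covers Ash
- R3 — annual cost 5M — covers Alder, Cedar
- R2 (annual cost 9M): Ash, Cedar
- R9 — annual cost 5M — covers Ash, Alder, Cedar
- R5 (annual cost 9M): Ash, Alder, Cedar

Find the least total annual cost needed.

5

R9 alone covers Ash, Alder, Cedar — every station.
Total annual cost: 5.
No cover costs less than 5.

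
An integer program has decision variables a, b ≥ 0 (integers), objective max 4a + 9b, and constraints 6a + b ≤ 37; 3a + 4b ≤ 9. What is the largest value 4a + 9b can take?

The continuous relaxation peaks at (0, 2.25) with value 20.25; rounding to a feasible lattice point costs some objective.
(a,b)=(0,2): 6·0+1·2=2≤37, 3·0+4·2=8≤9, objective 18.
(a,b)=(1,1): 6·1+1·1=7≤37, 3·1+4·1=7≤9, objective 13.
(a,b)=(0,1): 6·0+1·1=1≤37, 3·0+4·1=4≤9, objective 9.
No feasible integer point exceeds 18.

18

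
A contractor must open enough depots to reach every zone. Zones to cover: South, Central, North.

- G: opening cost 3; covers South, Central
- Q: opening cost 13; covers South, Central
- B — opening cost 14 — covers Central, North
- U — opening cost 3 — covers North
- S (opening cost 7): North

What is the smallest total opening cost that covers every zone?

6

This is a weighted set-cover instance.
Choose G and U: together they cover South, Central, North — every zone.
Total opening cost: 3 + 3 = 6.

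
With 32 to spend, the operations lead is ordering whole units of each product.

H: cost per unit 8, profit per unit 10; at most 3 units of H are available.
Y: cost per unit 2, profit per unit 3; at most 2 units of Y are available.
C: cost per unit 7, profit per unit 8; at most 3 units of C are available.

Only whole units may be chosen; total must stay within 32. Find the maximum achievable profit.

39

Y has the best ratio (3/2); taking only Y gives at most 2×3 = 6 (stopped by the supply cap of 2).
Mixing does better — 2×H, 1×Y, and 2×C: cost 32 ≤ 32, profit 2·10 + 1·3 + 2·8 = 39.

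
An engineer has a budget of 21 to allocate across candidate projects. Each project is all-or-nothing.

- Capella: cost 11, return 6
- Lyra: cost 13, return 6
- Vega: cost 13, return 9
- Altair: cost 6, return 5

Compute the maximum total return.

14

Take Vega and Altair: cost 13 + 6 = 19 ≤ 21, return 9 + 5 = 14.
No other feasible combination does better.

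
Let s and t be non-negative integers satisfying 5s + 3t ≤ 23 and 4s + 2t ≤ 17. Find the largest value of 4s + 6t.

Relaxing integrality, the LP optimum is 46.00 at (s,t) = (0, 7.67), which is not an integer point.
(s,t)=(0,7): 5·0+3·7=21≤23, 4·0+2·7=14≤17, objective 42.
(s,t)=(1,6): 5·1+3·6=23≤23, 4·1+2·6=16≤17, objective 40.
(s,t)=(0,6): 5·0+3·6=18≤23, 4·0+2·6=12≤17, objective 36.
The best lattice point is (0,7), giving 42.

42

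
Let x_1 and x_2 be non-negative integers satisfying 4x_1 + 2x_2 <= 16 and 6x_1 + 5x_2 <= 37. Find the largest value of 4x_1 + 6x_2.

Relaxing integrality, the LP optimum is 44.40 at (x_1,x_2) = (0, 7.4), which is not an integer point.
(x_1,x_2)=(0,7): 4·0+2·7=14≤16, 6·0+5·7=35≤37, objective 42.
(x_1,x_2)=(1,6): 4·1+2·6=16≤16, 6·1+5·6=36≤37, objective 40.
(x_1,x_2)=(0,6): 4·0+2·6=12≤16, 6·0+5·6=30≤37, objective 36.
The best lattice point is (0,7), giving 42.

42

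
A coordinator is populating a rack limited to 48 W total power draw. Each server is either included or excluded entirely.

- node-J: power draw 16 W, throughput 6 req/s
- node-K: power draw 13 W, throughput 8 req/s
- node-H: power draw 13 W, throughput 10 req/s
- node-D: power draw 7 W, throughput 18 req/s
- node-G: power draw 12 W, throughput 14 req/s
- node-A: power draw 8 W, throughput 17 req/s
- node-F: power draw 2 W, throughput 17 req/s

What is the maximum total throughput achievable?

76

This is an integer program with binary decision variables.
Allowing fractional choices, the relaxed optimum would be about 79.7, but servers are indivisible.
node-J + node-D + node-G + node-A + node-F: power draw 16 + 7 + 12 + 8 + 2 = 45 ≤ 48, throughput 6 + 18 + 14 + 17 + 17 = 72.
node-K + node-D + node-G + node-A + node-F: power draw 13 + 7 + 12 + 8 + 2 = 42 ≤ 48, throughput 8 + 18 + 14 + 17 + 17 = 74.
node-H + node-D + node-G + node-A + node-F: power draw 13 + 7 + 12 + 8 + 2 = 42 ≤ 48, throughput 10 + 18 + 14 + 17 + 17 = 76.
Best is node-H, node-D, node-G, node-A, and node-F with total throughput 76.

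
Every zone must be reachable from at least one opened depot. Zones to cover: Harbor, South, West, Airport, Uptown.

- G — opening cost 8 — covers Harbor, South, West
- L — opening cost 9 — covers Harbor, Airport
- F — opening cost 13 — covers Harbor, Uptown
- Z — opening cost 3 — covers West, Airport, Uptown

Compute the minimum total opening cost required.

Choose G and Z: together they cover Harbor, South, West, Airport, Uptown — every zone.
Total opening cost: 8 + 3 = 11.
No cover costs less than 11.

11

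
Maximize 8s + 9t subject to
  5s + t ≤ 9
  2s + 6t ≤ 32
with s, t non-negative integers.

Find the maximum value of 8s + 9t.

(s,t)=(0,5) is feasible, giving 45.
(s,t)=(1,4) is feasible, giving 44.
(s,t)=(0,4) is feasible, giving 36.
No feasible integer point exceeds 45.

45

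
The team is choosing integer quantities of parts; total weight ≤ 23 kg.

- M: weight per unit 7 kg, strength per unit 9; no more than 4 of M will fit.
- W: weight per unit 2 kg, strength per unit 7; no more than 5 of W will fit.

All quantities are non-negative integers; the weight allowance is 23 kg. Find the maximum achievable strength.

46

This is a bounded integer knapsack.
2×M and 4×W: weight 22 ≤ 23, strength 2·9 + 4·7 = 46.
1×M and 5×W: weight 17 ≤ 23, strength 1·9 + 5·7 = 44.
Best is 46.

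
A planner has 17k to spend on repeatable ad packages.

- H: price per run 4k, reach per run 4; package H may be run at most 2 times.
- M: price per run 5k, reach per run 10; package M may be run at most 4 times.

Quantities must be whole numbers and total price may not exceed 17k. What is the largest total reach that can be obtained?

This is a bounded integer knapsack.
M has the best ratio (10/5); taking only M gives at most 3×10 = 30 (stopped by the price limit).
Optimal: 3×M: price 15 ≤ 17, reach 3·10 = 30.

30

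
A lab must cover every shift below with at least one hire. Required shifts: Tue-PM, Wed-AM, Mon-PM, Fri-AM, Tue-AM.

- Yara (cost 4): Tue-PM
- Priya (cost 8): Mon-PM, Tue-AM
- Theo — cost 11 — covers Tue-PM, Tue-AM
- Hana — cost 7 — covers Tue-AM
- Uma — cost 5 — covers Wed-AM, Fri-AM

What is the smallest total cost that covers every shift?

17

Choose Yara, Priya, and Uma: together they cover Tue-PM, Wed-AM, Mon-PM, Fri-AM, Tue-AM — every shift.
Total cost: 4 + 8 + 5 = 17.
No cover costs less than 17.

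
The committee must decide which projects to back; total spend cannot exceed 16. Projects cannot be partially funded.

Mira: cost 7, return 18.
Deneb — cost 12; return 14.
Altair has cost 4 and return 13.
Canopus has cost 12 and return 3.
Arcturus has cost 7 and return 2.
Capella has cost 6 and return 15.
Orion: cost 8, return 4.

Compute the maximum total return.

Take Mira and Capella: cost 7 + 6 = 13 ≤ 16, return 18 + 15 = 33.
No other feasible combination does better.

33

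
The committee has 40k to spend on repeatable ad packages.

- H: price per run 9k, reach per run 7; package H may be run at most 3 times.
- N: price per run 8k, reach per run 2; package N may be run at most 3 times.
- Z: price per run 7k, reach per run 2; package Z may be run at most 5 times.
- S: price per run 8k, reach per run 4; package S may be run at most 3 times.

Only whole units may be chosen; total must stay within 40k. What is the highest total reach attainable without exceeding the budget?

This is a bounded integer knapsack.
3×H and 1×Z: price 34 ≤ 40, reach 3·7 + 1·2 = 23.
3×H and 1×S: price 35 ≤ 40, reach 3·7 + 1·4 = 25.
Best is 25.

25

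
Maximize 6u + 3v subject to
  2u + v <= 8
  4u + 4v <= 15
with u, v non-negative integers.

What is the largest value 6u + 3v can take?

(u,v)=(3,0) is feasible, giving 18.
(u,v)=(2,1) is feasible, giving 15.
(u,v)=(2,0) is feasible, giving 12.
The best lattice point is (3,0), giving 18.

18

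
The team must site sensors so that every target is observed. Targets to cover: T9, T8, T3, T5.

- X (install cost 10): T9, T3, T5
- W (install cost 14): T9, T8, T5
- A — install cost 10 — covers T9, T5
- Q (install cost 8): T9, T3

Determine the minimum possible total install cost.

22

The greedy cost-per-new-target heuristic would pick X and W for 24, but a cheaper cover exists.
Choose W and Q: together they cover T9, T8, T3, T5 — every target.
Total install cost: 14 + 8 = 22.
No cover costs less than 22.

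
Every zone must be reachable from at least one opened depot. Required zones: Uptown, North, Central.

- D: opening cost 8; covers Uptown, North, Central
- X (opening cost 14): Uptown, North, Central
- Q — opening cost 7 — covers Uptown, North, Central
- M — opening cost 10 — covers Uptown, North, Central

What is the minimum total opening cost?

7

Q alone covers Uptown, North, Central — every zone.
Total opening cost: 7.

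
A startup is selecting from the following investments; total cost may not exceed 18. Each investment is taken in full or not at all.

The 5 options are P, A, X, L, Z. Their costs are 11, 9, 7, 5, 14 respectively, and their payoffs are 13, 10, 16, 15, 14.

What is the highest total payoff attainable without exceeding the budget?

31

Take X and L: cost 7 + 5 = 12 ≤ 18, payoff 16 + 15 = 31.
No other feasible combination does better.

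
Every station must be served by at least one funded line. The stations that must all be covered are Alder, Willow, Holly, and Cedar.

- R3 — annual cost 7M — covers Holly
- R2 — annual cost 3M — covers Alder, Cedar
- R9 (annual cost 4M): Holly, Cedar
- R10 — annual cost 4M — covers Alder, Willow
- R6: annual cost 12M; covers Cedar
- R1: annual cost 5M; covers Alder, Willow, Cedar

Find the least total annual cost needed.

This is an integer covering problem.
The greedy cost-per-new-station heuristic would pick R2, R9, and R10 for 11, but a cheaper cover exists.
Choose R9 and R10: together they cover Alder, Willow, Holly, Cedar — every station.
Total annual cost: 4 + 4 = 8.
No cover costs less than 8.

8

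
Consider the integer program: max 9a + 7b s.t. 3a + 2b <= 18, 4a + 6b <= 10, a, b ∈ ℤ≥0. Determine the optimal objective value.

(a,b)=(2,0): 3·2+2·0=6≤18, 4·2+6·0=8≤10, objective 18.
(a,b)=(1,1): 3·1+2·1=5≤18, 4·1+6·1=10≤10, objective 16.
(a,b)=(1,0): 3·1+2·0=3≤18, 4·1+6·0=4≤10, objective 9.
Maximum is 18 at (a,b)=(2,0).

18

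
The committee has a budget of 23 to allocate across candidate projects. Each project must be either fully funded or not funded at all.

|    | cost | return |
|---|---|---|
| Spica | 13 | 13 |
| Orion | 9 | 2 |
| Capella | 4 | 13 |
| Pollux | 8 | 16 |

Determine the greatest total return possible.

Capella + Pollux: cost 4 + 8 = 12 ≤ 23, return 13 + 16 = 29.
Orion + Capella + Pollux: cost 9 + 4 + 8 = 21 ≤ 23, return 2 + 13 + 16 = 31.
Spica + Pollux: cost 13 + 8 = 21 ≤ 23, return 13 + 16 = 29.
Best is Orion, Capella, and Pollux with total return 31.

31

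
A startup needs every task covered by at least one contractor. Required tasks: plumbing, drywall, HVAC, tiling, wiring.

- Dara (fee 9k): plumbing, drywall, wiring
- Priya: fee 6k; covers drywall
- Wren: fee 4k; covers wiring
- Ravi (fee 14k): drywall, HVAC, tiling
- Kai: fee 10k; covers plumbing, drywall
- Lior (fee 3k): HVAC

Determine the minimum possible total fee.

The greedy cost-per-new-task heuristic would pick Dara, Lior, and Ravi for 26, but a cheaper cover exists.
Choose Dara and Ravi: together they cover plumbing, drywall, HVAC, tiling, wiring — every task.
Total fee: 9 + 14 = 23.
No cover costs less than 23.

23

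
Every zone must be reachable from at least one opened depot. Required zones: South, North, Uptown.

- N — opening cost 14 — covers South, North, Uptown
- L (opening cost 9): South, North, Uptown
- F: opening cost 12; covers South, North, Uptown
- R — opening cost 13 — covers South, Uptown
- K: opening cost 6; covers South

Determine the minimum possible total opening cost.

L alone covers South, North, Uptown — every zone.
Total opening cost: 9.
No cover costs less than 9.

9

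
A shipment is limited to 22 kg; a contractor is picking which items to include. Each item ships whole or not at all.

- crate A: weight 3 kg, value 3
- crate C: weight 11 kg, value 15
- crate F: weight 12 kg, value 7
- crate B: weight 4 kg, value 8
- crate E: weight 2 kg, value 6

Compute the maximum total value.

Allowing fractional choices, the relaxed optimum would be about 33.2, but items are indivisible.
crate A + crate C + crate B + crate E: weight 3 + 11 + 4 + 2 = 20 ≤ 22, value 3 + 15 + 8 + 6 = 32.
crate A + crate C + crate B: weight 3 + 11 + 4 = 18 ≤ 22, value 3 + 15 + 8 = 26.
crate C + crate B + crate E: weight 11 + 4 + 2 = 17 ≤ 22, value 15 + 8 + 6 = 29.
Best is crate A, crate C, crate B, and crate E with total value 32.

32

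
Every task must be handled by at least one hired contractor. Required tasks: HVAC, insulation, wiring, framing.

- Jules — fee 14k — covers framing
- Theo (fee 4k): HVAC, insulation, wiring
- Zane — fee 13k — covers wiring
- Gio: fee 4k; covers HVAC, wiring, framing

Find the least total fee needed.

Choose Theo and Gio: together they cover HVAC, insulation, wiring, framing — every task.
Total fee: 4 + 4 = 8.
No cover costs less than 8.

8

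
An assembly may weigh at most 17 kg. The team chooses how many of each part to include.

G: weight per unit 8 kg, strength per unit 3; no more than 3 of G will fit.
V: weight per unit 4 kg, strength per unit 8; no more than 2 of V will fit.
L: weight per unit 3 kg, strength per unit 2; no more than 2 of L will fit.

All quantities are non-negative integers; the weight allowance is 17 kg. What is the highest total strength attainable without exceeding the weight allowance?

This is a bounded integer knapsack.
Take 2×V and 2×L: weight 14 ≤ 17, strength 2·8 + 2·2 = 20.
V has the best ratio (8/4) and is taken to its limit of 2; remaining capacity is filled optimally with the others.

20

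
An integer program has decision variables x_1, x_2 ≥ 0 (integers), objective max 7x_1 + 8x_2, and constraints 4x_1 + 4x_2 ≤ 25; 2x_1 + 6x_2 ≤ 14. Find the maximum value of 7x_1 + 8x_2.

The continuous relaxation peaks at (5.88, 0.375) with value 44.12; rounding to a feasible lattice point costs some objective.
(x_1,x_2)=(6,0): 4·6+4·0=24≤25, 2·6+6·0=12≤14, objective 42.
(x_1,x_2)=(4,1): 4·4+4·1=20≤25, 2·4+6·1=14≤14, objective 36.
(x_1,x_2)=(5,0): 4·5+4·0=20≤25, 2·5+6·0=10≤14, objective 35.
No feasible integer point exceeds 42.

42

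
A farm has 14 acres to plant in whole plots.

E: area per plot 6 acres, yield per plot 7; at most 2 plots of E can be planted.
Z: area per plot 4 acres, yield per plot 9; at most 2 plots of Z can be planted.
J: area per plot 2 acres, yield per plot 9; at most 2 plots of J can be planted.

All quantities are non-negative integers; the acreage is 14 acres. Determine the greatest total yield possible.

36

This is a bounded integer knapsack.
1×E, 1×Z, and 2×J: area 14 ≤ 14, yield 1·7 + 1·9 + 2·9 = 34.
2×Z and 2×J: area 12 ≤ 14, yield 2·9 + 2·9 = 36.
Best is 36.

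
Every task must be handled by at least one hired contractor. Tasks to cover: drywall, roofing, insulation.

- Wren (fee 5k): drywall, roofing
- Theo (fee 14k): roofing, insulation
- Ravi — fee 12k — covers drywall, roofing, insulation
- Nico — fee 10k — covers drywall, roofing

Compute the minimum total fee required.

12

This is a weighted set-cover instance.
The greedy cost-per-new-task heuristic would pick Wren and Ravi for 17, but a cheaper cover exists.
Ravi alone covers drywall, roofing, insulation — every task.
Total fee: 12.
No cover costs less than 12.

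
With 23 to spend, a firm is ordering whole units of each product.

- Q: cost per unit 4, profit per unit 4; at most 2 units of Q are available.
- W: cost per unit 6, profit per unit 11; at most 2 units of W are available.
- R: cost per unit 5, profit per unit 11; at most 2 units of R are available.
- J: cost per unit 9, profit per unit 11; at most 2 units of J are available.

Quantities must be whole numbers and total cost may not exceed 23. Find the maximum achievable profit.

Take 2×W and 2×R: cost 22 ≤ 23, profit 2·11 + 2·11 = 44.
R has the best ratio (11/5) and is taken to its limit of 2; remaining capacity is filled optimally with the others.

44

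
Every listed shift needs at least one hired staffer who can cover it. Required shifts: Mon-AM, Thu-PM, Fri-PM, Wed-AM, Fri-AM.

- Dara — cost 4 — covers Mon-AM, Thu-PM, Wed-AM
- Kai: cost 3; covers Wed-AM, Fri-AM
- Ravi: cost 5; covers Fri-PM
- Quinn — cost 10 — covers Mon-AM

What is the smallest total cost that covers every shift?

12

This is an integer covering problem.
Choose Dara, Kai, and Ravi: together they cover Mon-AM, Thu-PM, Fri-PM, Wed-AM, Fri-AM — every shift.
Total cost: 4 + 3 + 5 = 12.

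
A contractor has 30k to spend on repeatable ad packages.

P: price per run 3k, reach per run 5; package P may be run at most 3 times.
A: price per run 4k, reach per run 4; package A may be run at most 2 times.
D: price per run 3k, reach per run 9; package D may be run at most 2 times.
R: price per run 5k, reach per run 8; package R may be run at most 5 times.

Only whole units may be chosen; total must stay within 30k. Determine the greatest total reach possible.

57

This is a bounded integer knapsack.
1×P, 2×D, and 4×R: price 29 ≤ 30, reach 1·5 + 2·9 + 4·8 = 55.
3×P, 2×D, and 3×R: price 30 ≤ 30, reach 3·5 + 2·9 + 3·8 = 57.
Best is 57.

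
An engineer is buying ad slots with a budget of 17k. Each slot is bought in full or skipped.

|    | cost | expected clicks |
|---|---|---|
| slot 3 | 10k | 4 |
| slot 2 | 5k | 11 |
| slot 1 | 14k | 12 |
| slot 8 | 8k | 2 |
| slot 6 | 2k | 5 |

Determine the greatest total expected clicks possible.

20

slot 3 + slot 2 + slot 6: cost 10 + 5 + 2 = 17 ≤ 17, expected clicks 4 + 11 + 5 = 20.
slot 2 + slot 8 + slot 6: cost 5 + 8 + 2 = 15 ≤ 17, expected clicks 11 + 2 + 5 = 18.
Best is slot 3, slot 2, and slot 6 with total expected clicks 20.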